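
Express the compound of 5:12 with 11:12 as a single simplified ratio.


Compound ratio = (5×11) : (12×12)
= 55:144
GCD = 1
= 55:144

55:144


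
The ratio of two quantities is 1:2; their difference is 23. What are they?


Let A = 1k, B = 2k.
2k - 1k = 23
1k = 23 → k = 23/1 = 23
A = 1×23 = 23, B = 2×23 = 46
= A = 23, B = 46

A = 23, B = 46


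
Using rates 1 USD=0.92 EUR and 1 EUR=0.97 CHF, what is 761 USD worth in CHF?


Step 1: 761 USD × 0.92 = 700.12 EUR
Step 2: 700.12 EUR × 0.97 = 679.12 CHF
Implied rate USD→CHF = 0.92 × 0.97 = 0.8924
= 679.12 CHF

679.12 CHF


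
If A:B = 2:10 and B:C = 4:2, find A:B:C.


Match B: multiply A:B by 4 → 8:40
Multiply B:C by 10 → 40:20
Combined: 8:40:20
GCD = 4
= 2:10:5

2:10:5


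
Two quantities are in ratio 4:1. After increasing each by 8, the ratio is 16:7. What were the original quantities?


Let A = 4k, B = 1k.
(4k + 8) / (1k + 8) = 16/7
Cross-multiply: 7(4k + 8) = 16(1k + 8)
28k + 56 = 16k + 128
28k - 16k = 128 - 56
12k = 72
k = 72/12 = 6
A = 4×6 = 24, B = 1×6 = 6
= A = 24, B = 6

A = 24, B = 6


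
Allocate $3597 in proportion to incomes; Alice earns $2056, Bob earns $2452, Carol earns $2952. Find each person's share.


Total income = 2056 + 2452 + 2952 = $7460
Alice: $3597 × 2056/7460 = $991.34
Bob: $3597 × 2452/7460 = $1182.28
Carol: $3597 × 2952/7460 = $1423.37
= Alice: $991.34, Bob: $1182.28, Carol: $1423.37

Alice: $991.34, Bob: $1182.28, Carol: $1423.37


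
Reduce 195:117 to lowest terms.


GCD(195, 117) = 39
195/39 : 117/39
= 5:3

5:3


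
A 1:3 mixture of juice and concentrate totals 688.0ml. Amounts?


Total parts = 1 + 3 = 4
juice: 688.0 × 1/4 = 172.0ml
concentrate: 688.0 × 3/4 = 516.0ml
= 172.0ml and 516.0ml

172.0ml and 516.0ml


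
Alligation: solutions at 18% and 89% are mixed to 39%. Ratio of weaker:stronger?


Let x parts of 18% mix with y parts of 89%.
18x + 89y = 39(x + y)
18x + 89y = 39x + 39y
x(18 - 39) = y(39 - 89)
x/y = (89 - 39)/(39 - 18) = 50/21
Simplify: 50:21
= 50:21

50:21


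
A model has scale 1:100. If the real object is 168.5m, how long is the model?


Model size = real / scale
= 168.5 / 100
= 1.6850 m

1.6850 m


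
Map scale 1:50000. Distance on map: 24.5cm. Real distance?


Real distance = map distance × scale
= 24.5cm × 50000
= 1225000 cm = 12250.0 m
= 12.250 km

12.250 km


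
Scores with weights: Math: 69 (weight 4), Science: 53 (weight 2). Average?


Numerator = 69×4 + 53×2
= 276 + 106
= 382
Total weight = 6
Weighted avg = 382/6
= 63.67

63.67


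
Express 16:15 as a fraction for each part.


Total parts = 16 + 15 = 31
First part: 16/31 = 16/31
Second part: 15/31 = 15/31
= 16/31 and 15/31

16/31 and 15/31


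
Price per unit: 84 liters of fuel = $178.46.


Unit rate = total / quantity
= 178.46 / 84
= $2.12 per unit

$2.12 per unit


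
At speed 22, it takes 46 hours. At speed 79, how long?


Inverse proportion: x × y = constant
k = 22 × 46 = 1012
y₂ = k / 79 = 1012 / 79
= 12.81

12.81


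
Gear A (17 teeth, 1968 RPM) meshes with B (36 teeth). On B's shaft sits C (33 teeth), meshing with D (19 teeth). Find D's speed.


Stage 1: RPM_B = RPM_A × t_A/t_B = 1968 × 17/36 = 33456/36 ≈ 929.33
B and C share a shaft → RPM_C = RPM_B
Stage 2: RPM_D = RPM_C × t_C/t_D = RPM_A × (t_A×t_C)/(t_B×t_D)
Overall ratio = (17×33)/(36×19) = 561/684
RPM_D = 1968 × 561/684 = 1104048/684
≈ 1614.11 RPM

1614.11 RPM


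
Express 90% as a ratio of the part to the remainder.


90% means 90 parts out of 100; remainder = 10
Part : remainder = 90:10
GCD = 10
= 9:1

9:1


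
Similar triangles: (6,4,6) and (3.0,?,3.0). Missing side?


Scale factor = 3.0/6 = 0.5
Missing side = 4 × 0.5
= 2.0

2.0


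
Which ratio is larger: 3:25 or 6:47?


3/25 = 0.1200
6/47 = 0.1277
0.1200 < 0.1277, so 3:25 is less
= 6:47

6:47


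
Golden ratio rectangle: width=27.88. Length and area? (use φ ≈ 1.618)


φ = (1 + √5) / 2 ≈ 1.618
Length = width × φ = 27.88 × 1.618 = 45.10984
≈ 45.11
Area = width × length = 27.88 × 45.10984 = 1257.6623392 ≈ 1257.66
= Length: 45.11, Area: 1257.66

Length: 45.11, Area: 1257.66


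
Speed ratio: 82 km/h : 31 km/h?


Ratio = 82:31
GCD = 1
Simplified = 82:31
Time ratio (same distance) = 31:82
Speed ratio = 82:31

82:31


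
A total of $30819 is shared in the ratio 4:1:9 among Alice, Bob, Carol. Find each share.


Total parts = 4 + 1 + 9 = 14
Alice: 30819 × 4/14 = 8805.43
Bob: 30819 × 1/14 = 2201.36
Carol: 30819 × 9/14 = 19812.21
= Alice: $8805.43, Bob: $2201.36, Carol: $19812.21

Alice: $8805.43, Bob: $2201.36, Carol: $19812.21


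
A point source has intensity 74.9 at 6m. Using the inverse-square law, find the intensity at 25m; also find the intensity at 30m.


I₁d₁² = I₂d₂²
I at 25m = 74.9 × (6/25)² = 74.9 × 36/625 = 2696.4/625 ≈ 4.3142
I at 30m = 74.9 × (6/30)² = 74.9 × 36/900 = 2696.4/900 = 2.9960
= 4.3142 and 2.9960

4.3142 and 2.9960


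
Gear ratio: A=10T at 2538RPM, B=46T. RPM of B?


Gear ratio = 10:46 = 5:23
RPM_B = RPM_A × (teeth_A / teeth_B)
= 2538 × (10/46)
= 551.7 RPM

551.7 RPM


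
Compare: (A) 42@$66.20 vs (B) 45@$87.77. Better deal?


Deal A: $66.20/42 = $1.5762/unit
Deal B: $87.77/45 = $1.9504/unit
A is cheaper per unit
= Deal A

Deal A


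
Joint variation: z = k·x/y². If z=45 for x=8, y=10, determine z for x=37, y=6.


z = k·x/y²
Solve for k using the known point: k = z·y²/x = 45×100/8 = 4500/8 = 562.5000
Now evaluate at x=37, y=6:
z = k × 37 / 36 = (4500 × 37) / (8 × 36) = 166500/288
= 578.1250

578.1250


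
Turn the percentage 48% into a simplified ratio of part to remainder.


48% means 48 parts out of 100; remainder = 52
Part : remainder = 48:52
GCD = 4
= 12:13

12:13


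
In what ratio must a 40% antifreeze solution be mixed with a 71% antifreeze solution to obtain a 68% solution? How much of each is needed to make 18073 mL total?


Let x parts of 40% mix with y parts of 71%.
40x + 71y = 68(x + y)
40x + 71y = 68x + 68y
x(40 - 68) = y(68 - 71)
x/y = (71 - 68)/(68 - 40) = 3/28
Simplify: 3:28
Total parts = 31; one part = 18073/31 = 583.00 mL
40% solution: 3×583.00 = 1749.00 mL
71% solution: 28×583.00 = 16324.00 mL
= ratio 3:28; 1749.00 mL and 16324.00 mL

ratio 3:28; 1749.00 mL and 16324.00 mL


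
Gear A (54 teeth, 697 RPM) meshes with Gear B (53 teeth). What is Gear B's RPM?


Gear ratio = 54:53 = 54:53
RPM_B = RPM_A × (teeth_A / teeth_B)
= 697 × (54/53)
= 710.2 RPM

710.2 RPM


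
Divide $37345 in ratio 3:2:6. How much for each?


Total parts = 3 + 2 + 6 = 11
Part 1: 37345 × 3/11 = 10185.00
Part 2: 37345 × 2/11 = 6790.00
Part 3: 37345 × 6/11 = 20370.00
= Part 1: $10185.00, Part 2: $6790.00, Part 3: $20370.00

Part 1: $10185.00, Part 2: $6790.00, Part 3: $20370.00


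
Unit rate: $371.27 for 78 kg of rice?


Unit rate = total / quantity
= 371.27 / 78
= $4.76 per unit

$4.76 per unit


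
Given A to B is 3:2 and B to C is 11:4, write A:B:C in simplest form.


Match B: multiply A:B by 11 → 33:22
Multiply B:C by 2 → 22:8
Combined: 33:22:8
GCD = 1
= 33:22:8

33:22:8


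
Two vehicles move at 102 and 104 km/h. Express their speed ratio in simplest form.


Ratio = 102:104
GCD = 2
Simplified = 51:52
Time ratio (same distance) = 52:51
Speed ratio = 51:52

51:52


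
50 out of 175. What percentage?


Percentage = (part / whole) × 100
= (50 / 175) × 100
≈ 28.57%

28.57%


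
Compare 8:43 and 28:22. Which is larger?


8/43 = 0.1860
28/22 = 1.2727
0.1860 < 1.2727, so 8:43 is less
= 28:22

28:22


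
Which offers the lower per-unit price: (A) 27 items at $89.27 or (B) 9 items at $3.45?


Deal A: $89.27/27 = $3.3063/unit
Deal B: $3.45/9 = $0.3833/unit
B is cheaper per unit
= Deal B

Deal B


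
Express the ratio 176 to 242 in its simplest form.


GCD(176, 242) = 22
176/22 : 242/22
= 8:11

8:11


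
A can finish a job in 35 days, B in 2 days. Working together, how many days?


Rate of A = 1/35 per day
Rate of B = 1/2 per day
Combined rate = 1/35 + 1/2 = 37/70 ≈ 0.5286 per day
Days = 1 / combined rate = 70/37
≈ 1.89 days

1.89 days


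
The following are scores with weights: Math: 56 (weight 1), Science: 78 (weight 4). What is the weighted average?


Numerator = 56×1 + 78×4
= 56 + 312
= 368
Total weight = 5
Weighted avg = 368/5
= 73.60

73.60


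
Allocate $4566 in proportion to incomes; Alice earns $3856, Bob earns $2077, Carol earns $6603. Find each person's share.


Total income = 3856 + 2077 + 6603 = $12536
Alice: $4566 × 3856/12536 = $1404.47
Bob: $4566 × 2077/12536 = $756.51
Carol: $4566 × 6603/12536 = $2405.02
= Alice: $1404.47, Bob: $756.51, Carol: $2405.02

Alice: $1404.47, Bob: $756.51, Carol: $2405.02


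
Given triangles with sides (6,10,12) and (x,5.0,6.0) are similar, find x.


Scale factor = 5.0/10 = 0.5
Missing side = 6 × 0.5
= 3.0

3.0


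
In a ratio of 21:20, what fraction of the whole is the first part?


Total parts = 21 + 20 = 41
First part: 21/41 = 21/41
= 21/41

21/41


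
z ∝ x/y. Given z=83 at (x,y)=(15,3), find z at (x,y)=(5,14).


z = k·x/y
Solve for k using the known point: k = z·y/x = 83×3/15 = 249/15 = 16.6000
Now evaluate at x=5, y=14:
z = k × 5 / 14 = (249 × 5) / (15 × 14) = 1245/210
≈ 5.9286

5.9286


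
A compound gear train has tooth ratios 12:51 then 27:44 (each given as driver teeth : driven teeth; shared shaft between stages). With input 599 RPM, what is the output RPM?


Stage 1: RPM_B = RPM_A × t_A/t_B = 599 × 12/51 = 7188/51 ≈ 140.94
B and C share a shaft → RPM_C = RPM_B
Stage 2: RPM_D = RPM_C × t_C/t_D = RPM_A × (t_A×t_C)/(t_B×t_D)
Overall ratio = (12×27)/(51×44) = 324/2244
RPM_D = 599 × 324/2244 = 194076/2244
≈ 86.49 RPM

86.49 RPM


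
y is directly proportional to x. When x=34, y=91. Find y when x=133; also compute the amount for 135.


Direct proportion: y/x = constant
k = 91/34 ≈ 2.6765
y at x=133: k × 133 = 91 × 133 / 34 = 12103/34 ≈ 355.97
y at x=135: k × 135 = 91 × 135 / 34 = 12285/34 ≈ 361.32
= 355.97 and 361.32

355.97 and 361.32


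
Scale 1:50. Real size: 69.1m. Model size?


Model size = real / scale
= 69.1 / 50
= 1.3820 m

1.3820 m


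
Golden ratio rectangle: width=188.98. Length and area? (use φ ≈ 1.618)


φ = (1 + √5) / 2 ≈ 1.618
Length = width × φ = 188.98 × 1.618 = 305.76964
≈ 305.77
Area = width × length = 188.98 × 305.76964 = 57784.3465672 ≈ 57784.35
= Length: 305.77, Area: 57784.35

Length: 305.77, Area: 57784.35


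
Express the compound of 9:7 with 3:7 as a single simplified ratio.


Compound ratio = (9×3) : (7×7)
= 27:49
GCD = 1
= 27:49

27:49


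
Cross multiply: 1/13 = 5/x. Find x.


Cross multiply: 1 × x = 13 × 5
1x = 65
x = 65 / 1
= 65.00

65.00


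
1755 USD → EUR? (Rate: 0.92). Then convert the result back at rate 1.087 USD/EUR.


Amount × rate = 1755 × 0.92 = 1614.60 EUR
Round-trip: 1614.60 × 1.087 = 1755.07 USD
= 1614.60 EUR, then 1755.07 USD

1614.60 EUR, then 1755.07 USD


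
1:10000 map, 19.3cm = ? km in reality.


Real distance = map distance × scale
= 19.3cm × 10000
= 193000 cm = 1930.0 m
= 1.930 km

1.930 km


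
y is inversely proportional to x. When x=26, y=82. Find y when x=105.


Inverse proportion: x × y = constant
k = 26 × 82 = 2132
y₂ = k / 105 = 2132 / 105
= 20.30

20.30


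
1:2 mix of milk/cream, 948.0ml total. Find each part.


Total parts = 1 + 2 = 3
milk: 948.0 × 1/3 = 316.0ml
cream: 948.0 × 2/3 = 632.0ml
= 316.0ml and 632.0ml

316.0ml and 632.0ml


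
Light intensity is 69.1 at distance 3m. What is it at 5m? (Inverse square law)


I₁d₁² = I₂d₂²
I₂ = I₁ × (d₁/d₂)²
= 69.1 × (3/5)²
= 69.1 × 9/25
= 621.9/25
= 24.8760

24.8760


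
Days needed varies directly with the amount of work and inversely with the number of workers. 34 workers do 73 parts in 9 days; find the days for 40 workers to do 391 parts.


Days ∝ work / workers, so d₂ = d₁ × (m₁/m₂) × (w₂/w₁)
Workers factor (inverse): 34/40 = 0.8500
Work factor (direct): 391/73 ≈ 5.3562
d₂ = 9 × 34/40 × 391/73 = (9 × 34 × 391) / (40 × 73) = 119646/2920
≈ 40.97 days

40.97 days


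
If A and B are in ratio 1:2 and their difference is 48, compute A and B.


Let A = 1k, B = 2k.
2k - 1k = 48
1k = 48 → k = 48/1 = 48
A = 1×48 = 48, B = 2×48 = 96
= A = 48, B = 96

A = 48, B = 96


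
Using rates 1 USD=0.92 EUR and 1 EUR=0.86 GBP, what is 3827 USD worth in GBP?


Step 1: 3827 USD × 0.92 = 3520.84 EUR
Step 2: 3520.84 EUR × 0.86 = 3027.92 GBP
Implied rate USD→GBP = 0.92 × 0.86 = 0.7912
= 3027.92 GBP

3027.92 GBP


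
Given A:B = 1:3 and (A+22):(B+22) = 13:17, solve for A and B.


Let A = 1k, B = 3k.
(1k + 22) / (3k + 22) = 13/17
Cross-multiply: 17(1k + 22) = 13(3k + 22)
17k + 374 = 39k + 286
17k - 39k = 286 - 374
-22k = -88
k = -88/-22 = 4
A = 1×4 = 4, B = 3×4 = 12
= A = 4, B = 12

A = 4, B = 12


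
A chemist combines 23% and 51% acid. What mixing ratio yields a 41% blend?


Let x parts of 23% mix with y parts of 51%.
23x + 51y = 41(x + y)
23x + 51y = 41x + 41y
x(23 - 41) = y(41 - 51)
x/y = (51 - 41)/(41 - 23) = 10/18
Simplify: 5:9
= 5:9

5:9


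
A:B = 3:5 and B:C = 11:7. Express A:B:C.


Match B: multiply A:B by 11 → 33:55
Multiply B:C by 5 → 55:35
Combined: 33:55:35
GCD = 1
= 33:55:35

33:55:35


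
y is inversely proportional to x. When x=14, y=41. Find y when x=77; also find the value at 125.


Inverse proportion: x × y = constant
k = 14 × 41 = 574
At x=77: k/77 = 7.45
At x=125: k/125 = 4.59
= 7.45 and 4.59

7.45 and 4.59


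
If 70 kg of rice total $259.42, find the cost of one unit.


Unit rate = total / quantity
= 259.42 / 70
= $3.71 per unit

$3.71 per unit


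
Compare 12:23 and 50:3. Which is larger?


12/23 = 0.5217
50/3 = 16.6667
0.5217 < 16.6667, so 12:23 is less
= 50:3

50:3


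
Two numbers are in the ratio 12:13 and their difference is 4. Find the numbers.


Let A = 12k, B = 13k.
13k - 12k = 4
1k = 4 → k = 4/1 = 4
A = 12×4 = 48, B = 13×4 = 52
= A = 48, B = 52

A = 48, B = 52


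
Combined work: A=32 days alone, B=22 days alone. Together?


Rate of A = 1/32 per day
Rate of B = 1/22 per day
Combined rate = 1/32 + 1/22 = 54/704 ≈ 0.0767 per day
Days = 1 / combined rate = 704/54
≈ 13.04 days

13.04 days


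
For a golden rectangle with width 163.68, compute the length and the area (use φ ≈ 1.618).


φ = (1 + √5) / 2 ≈ 1.618
Length = width × φ = 163.68 × 1.618 = 264.83424
≈ 264.83
Area = width × length = 163.68 × 264.83424 = 43348.0684032 ≈ 43348.07
= Length: 264.83, Area: 43348.07

Length: 264.83, Area: 43348.07


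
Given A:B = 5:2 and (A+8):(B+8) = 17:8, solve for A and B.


Let A = 5k, B = 2k.
(5k + 8) / (2k + 8) = 17/8
Cross-multiply: 8(5k + 8) = 17(2k + 8)
40k + 64 = 34k + 136
40k - 34k = 136 - 64
6k = 72
k = 72/6 = 12
A = 5×12 = 60, B = 2×12 = 24
= A = 60, B = 24

A = 60, B = 24


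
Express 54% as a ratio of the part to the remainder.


54% means 54 parts out of 100; remainder = 46
Part : remainder = 54:46
GCD = 2
= 27:23

27:23


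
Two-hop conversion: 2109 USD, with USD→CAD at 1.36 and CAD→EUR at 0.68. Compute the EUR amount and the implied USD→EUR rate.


Step 1: 2109 USD × 1.36 = 2868.24 CAD
Step 2: 2868.24 CAD × 0.68 = 1950.40 EUR
Implied rate USD→EUR = 1.36 × 0.68 = 0.9248
= 1950.40 EUR; implied rate 0.9248 EUR/USD

1950.40 EUR; implied rate 0.9248 EUR/USD


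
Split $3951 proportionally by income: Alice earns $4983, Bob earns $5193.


Total income = 4983 + 5193 = $10176
Alice: $3951 × 4983/10176 = $1934.73
Bob: $3951 × 5193/10176 = $2016.27
= Alice: $1934.73, Bob: $2016.27

Alice: $1934.73, Bob: $2016.27


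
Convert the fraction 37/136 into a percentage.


Percentage = (part / whole) × 100
= (37 / 136) × 100
≈ 27.21%

27.21%


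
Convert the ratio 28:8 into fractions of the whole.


Total parts = 28 + 8 = 36
First part: 28/36 = 7/9
Second part: 8/36 = 2/9
= 7/9 and 2/9

7/9 and 2/9


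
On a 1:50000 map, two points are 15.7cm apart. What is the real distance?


Real distance = map distance × scale
= 15.7cm × 50000
= 785000 cm = 7850.0 m
= 7.850 km

7.850 km


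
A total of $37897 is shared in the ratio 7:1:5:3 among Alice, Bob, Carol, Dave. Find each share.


Total parts = 7 + 1 + 5 + 3 = 16
Alice: 37897 × 7/16 = 16579.94
Bob: 37897 × 1/16 = 2368.56
Carol: 37897 × 5/16 = 11842.81
Dave: 37897 × 3/16 = 7105.69
= Alice: $16579.94, Bob: $2368.56, Carol: $11842.81, Dave: $7105.69

Alice: $16579.94, Bob: $2368.56, Carol: $11842.81, Dave: $7105.69


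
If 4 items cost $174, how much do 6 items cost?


Direct proportion: y/x = constant
k = 174/4 = 43.5000
y₂ = k × 6 = 174 × 6 / 4 = 1044/4
= 261.00

261.00


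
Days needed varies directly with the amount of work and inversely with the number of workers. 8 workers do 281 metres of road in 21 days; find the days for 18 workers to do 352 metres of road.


Days ∝ work / workers, so d₂ = d₁ × (m₁/m₂) × (w₂/w₁)
Workers factor (inverse): 8/18 ≈ 0.4444
Work factor (direct): 352/281 ≈ 1.2527
d₂ = 21 × 8/18 × 352/281 = (21 × 8 × 352) / (18 × 281) = 59136/5058
≈ 11.69 days

11.69 days


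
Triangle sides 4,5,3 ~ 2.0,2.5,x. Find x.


Scale factor = 2.0/4 = 0.5
Missing side = 3 × 0.5
= 1.5

1.5


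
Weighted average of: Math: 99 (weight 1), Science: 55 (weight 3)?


Numerator = 99×1 + 55×3
= 99 + 165
= 264
Total weight = 4
Weighted avg = 264/4
= 66.00

66.00


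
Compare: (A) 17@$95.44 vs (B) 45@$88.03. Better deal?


Deal A: $95.44/17 = $5.6141/unit
Deal B: $88.03/45 = $1.9562/unit
B is cheaper per unit
= Deal B

Deal B


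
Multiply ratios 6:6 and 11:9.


Compound ratio = (6×11) : (6×9)
= 66:54
GCD = 6
= 11:9

11:9


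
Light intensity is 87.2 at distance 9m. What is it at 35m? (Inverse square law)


I₁d₁² = I₂d₂²
I₂ = I₁ × (d₁/d₂)²
= 87.2 × (9/35)²
= 87.2 × 81/1225
= 7063.2/1225
≈ 5.7659

5.7659


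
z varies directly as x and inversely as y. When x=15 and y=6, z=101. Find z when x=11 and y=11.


z = k·x/y
Solve for k using the known point: k = z·y/x = 101×6/15 = 606/15 = 40.4000
Now evaluate at x=11, y=11:
z = k × 11 / 11 = (606 × 11) / (15 × 11) = 6666/165
= 40.4000

40.4000


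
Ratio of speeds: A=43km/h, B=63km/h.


Ratio = 43:63
GCD = 1
Simplified = 43:63
Time ratio (same distance) = 63:43
Speed ratio = 43:63

43:63


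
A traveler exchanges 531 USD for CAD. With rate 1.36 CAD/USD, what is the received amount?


Amount × rate = 531 × 1.36
= 722.16 CAD

722.16 CAD


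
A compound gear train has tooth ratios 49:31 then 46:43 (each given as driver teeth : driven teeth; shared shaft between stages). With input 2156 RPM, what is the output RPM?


Stage 1: RPM_B = RPM_A × t_A/t_B = 2156 × 49/31 = 105644/31 ≈ 3407.87
B and C share a shaft → RPM_C = RPM_B
Stage 2: RPM_D = RPM_C × t_C/t_D = RPM_A × (t_A×t_C)/(t_B×t_D)
Overall ratio = (49×46)/(31×43) = 2254/1333
RPM_D = 2156 × 2254/1333 = 4859624/1333
≈ 3645.63 RPM

3645.63 RPM


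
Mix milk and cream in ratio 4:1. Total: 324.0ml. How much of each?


Total parts = 4 + 1 = 5
milk: 324.0 × 4/5 = 259.2ml
cream: 324.0 × 1/5 = 64.8ml
= 259.2ml and 64.8ml

259.2ml and 64.8ml


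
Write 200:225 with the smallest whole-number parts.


GCD(200, 225) = 25
200/25 : 225/25
= 8:9

8:9


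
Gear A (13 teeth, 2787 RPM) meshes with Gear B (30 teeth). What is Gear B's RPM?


Gear ratio = 13:30 = 13:30
RPM_B = RPM_A × (teeth_A / teeth_B)
= 2787 × (13/30)
= 1207.7 RPM

1207.7 RPM


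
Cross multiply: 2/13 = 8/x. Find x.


Cross multiply: 2 × x = 13 × 8
2x = 104
x = 104 / 2
= 52.00

52.00


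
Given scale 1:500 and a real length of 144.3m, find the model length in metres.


Model size = real / scale
= 144.3 / 500
= 0.2886 m

0.2886 m


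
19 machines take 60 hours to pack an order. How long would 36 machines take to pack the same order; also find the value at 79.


Inverse proportion: x × y = constant
k = 19 × 60 = 1140
At x=36: k/36 = 31.67
At x=79: k/79 = 14.43
= 31.67 and 14.43

31.67 and 14.43


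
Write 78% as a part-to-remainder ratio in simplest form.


78% means 78 parts out of 100; remainder = 22
Part : remainder = 78:22
GCD = 2
= 39:11

39:11


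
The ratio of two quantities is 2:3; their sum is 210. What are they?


Let A = 2k, B = 3k.
2k + 3k = 210
5k = 210 → k = 210/5 = 42
A = 2×42 = 84, B = 3×42 = 126
= A = 84, B = 126

A = 84, B = 126


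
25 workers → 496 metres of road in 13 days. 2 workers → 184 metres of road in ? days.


Days ∝ work / workers, so d₂ = d₁ × (m₁/m₂) × (w₂/w₁)
Workers factor (inverse): 25/2 = 12.5000
Work factor (direct): 184/496 ≈ 0.3710
d₂ = 13 × 25/2 × 184/496 = (13 × 25 × 184) / (2 × 496) = 59800/992
≈ 60.28 days

60.28 days


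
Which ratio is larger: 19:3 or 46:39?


19/3 = 6.3333
46/39 = 1.1795
6.3333 > 1.1795, so 19:3 is greater
= 19:3

19:3


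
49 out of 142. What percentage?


Percentage = (part / whole) × 100
= (49 / 142) × 100
≈ 34.51%

34.51%


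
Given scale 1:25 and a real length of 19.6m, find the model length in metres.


Model size = real / scale
= 19.6 / 25
= 0.7840 m

0.7840 m


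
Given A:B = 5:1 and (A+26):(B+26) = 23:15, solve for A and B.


Let A = 5k, B = 1k.
(5k + 26) / (1k + 26) = 23/15
Cross-multiply: 15(5k + 26) = 23(1k + 26)
75k + 390 = 23k + 598
75k - 23k = 598 - 390
52k = 208
k = 208/52 = 4
A = 5×4 = 20, B = 1×4 = 4
= A = 20, B = 4

A = 20, B = 4


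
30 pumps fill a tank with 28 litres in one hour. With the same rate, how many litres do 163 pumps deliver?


Direct proportion: y/x = constant
k = 28/30 ≈ 0.9333
y₂ = k × 163 = 28 × 163 / 30 = 4564/30
≈ 152.13

152.13


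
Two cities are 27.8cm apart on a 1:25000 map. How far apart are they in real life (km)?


Real distance = map distance × scale
= 27.8cm × 25000
= 695000 cm = 6950.0 m
= 6.950 km

6.950 km


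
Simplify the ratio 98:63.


GCD(98, 63) = 7
98/7 : 63/7
= 14:9

14:9


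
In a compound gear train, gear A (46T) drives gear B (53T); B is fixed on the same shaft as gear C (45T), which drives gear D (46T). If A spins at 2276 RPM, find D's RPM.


Stage 1: RPM_B = RPM_A × t_A/t_B = 2276 × 46/53 = 104696/53 ≈ 1975.40
B and C share a shaft → RPM_C = RPM_B
Stage 2: RPM_D = RPM_C × t_C/t_D = RPM_A × (t_A×t_C)/(t_B×t_D)
Overall ratio = (46×45)/(53×46) = 2070/2438
RPM_D = 2276 × 2070/2438 = 4711320/2438
≈ 1932.45 RPM

1932.45 RPM


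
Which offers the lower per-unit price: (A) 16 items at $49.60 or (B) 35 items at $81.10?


Deal A: $49.60/16 = $3.1000/unit
Deal B: $81.10/35 = $2.3171/unit
B is cheaper per unit
= Deal B

Deal B


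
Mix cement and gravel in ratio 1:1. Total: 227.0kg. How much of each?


Total parts = 1 + 1 = 2
cement: 227.0 × 1/2 = 113.5kg
gravel: 227.0 × 1/2 = 113.5kg
= 113.5kg and 113.5kg

113.5kg and 113.5kg


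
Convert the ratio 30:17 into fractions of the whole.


Total parts = 30 + 17 = 47
First part: 30/47 = 30/47
Second part: 17/47 = 17/47
= 30/47 and 17/47

30/47 and 17/47


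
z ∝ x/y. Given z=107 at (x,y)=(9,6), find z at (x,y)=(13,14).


z = k·x/y
Solve for k using the known point: k = z·y/x = 107×6/9 = 642/9 ≈ 71.3333
Now evaluate at x=13, y=14:
z = k × 13 / 14 = (642 × 13) / (9 × 14) = 8346/126
≈ 66.2381

66.2381


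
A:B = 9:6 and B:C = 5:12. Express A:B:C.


Match B: multiply A:B by 5 → 45:30
Multiply B:C by 6 → 30:72
Combined: 45:30:72
GCD = 3
= 15:10:24

15:10:24


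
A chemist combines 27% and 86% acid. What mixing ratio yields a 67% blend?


Let x parts of 27% mix with y parts of 86%.
27x + 86y = 67(x + y)
27x + 86y = 67x + 67y
x(27 - 67) = y(67 - 86)
x/y = (86 - 67)/(67 - 27) = 19/40
Simplify: 19:40
= 19:40

19:40


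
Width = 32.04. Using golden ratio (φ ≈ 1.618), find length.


φ = (1 + √5) / 2 ≈ 1.618
Length = width × φ = 32.04 × 1.618 = 51.84072
≈ 51.84

51.84


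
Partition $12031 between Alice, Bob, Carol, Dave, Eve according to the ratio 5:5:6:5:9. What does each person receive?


Total parts = 5 + 5 + 6 + 5 + 9 = 30
Alice: 12031 × 5/30 = 2005.17
Bob: 12031 × 5/30 = 2005.17
Carol: 12031 × 6/30 = 2406.20
Dave: 12031 × 5/30 = 2005.17
Eve: 12031 × 9/30 = 3609.30
= Alice: $2005.17, Bob: $2005.17, Carol: $2406.20, Dave: $2005.17, Eve: $3609.30

Alice: $2005.17, Bob: $2005.17, Carol: $2406.20, Dave: $2005.17, Eve: $3609.30


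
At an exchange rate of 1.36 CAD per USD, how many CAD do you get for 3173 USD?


Amount × rate = 3173 × 1.36
= 4315.28 CAD

4315.28 CAD


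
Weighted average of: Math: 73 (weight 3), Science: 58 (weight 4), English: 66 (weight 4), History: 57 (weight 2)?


Numerator = 73×3 + 58×4 + 66×4 + 57×2
= 219 + 232 + 264 + 114
= 829
Total weight = 13
Weighted avg = 829/13
= 63.77

63.77


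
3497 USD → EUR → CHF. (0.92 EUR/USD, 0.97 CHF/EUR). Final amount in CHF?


Step 1: 3497 USD × 0.92 = 3217.24 EUR
Step 2: 3217.24 EUR × 0.97 = 3120.72 CHF
Implied rate USD→CHF = 0.92 × 0.97 = 0.8924
= 3120.72 CHF

3120.72 CHF


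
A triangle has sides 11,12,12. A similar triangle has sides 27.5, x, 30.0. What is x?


Scale factor = 27.5/11 = 2.5
Missing side = 12 × 2.5
= 30.0

30.0


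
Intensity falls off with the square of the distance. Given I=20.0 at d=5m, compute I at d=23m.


I₁d₁² = I₂d₂²
I₂ = I₁ × (d₁/d₂)²
= 20.0 × (5/23)²
= 20.0 × 25/529
= 500/529
≈ 0.9452

0.9452


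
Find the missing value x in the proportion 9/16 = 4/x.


Cross multiply: 9 × x = 16 × 4
9x = 64
x = 64 / 9
= 7.11

7.11


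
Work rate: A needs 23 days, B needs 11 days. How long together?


Rate of A = 1/23 per day
Rate of B = 1/11 per day
Combined rate = 1/23 + 1/11 = 34/253 ≈ 0.1344 per day
Days = 1 / combined rate = 253/34
≈ 7.44 days

7.44 days


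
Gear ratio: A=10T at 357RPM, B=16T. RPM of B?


Gear ratio = 10:16 = 5:8
RPM_B = RPM_A × (teeth_A / teeth_B)
= 357 × (10/16)
= 223.1 RPM

223.1 RPM


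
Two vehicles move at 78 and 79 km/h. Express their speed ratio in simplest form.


Ratio = 78:79
GCD = 1
Simplified = 78:79
Time ratio (same distance) = 79:78
Speed ratio = 78:79

78:79


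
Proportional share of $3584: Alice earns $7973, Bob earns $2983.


Total income = 7973 + 2983 = $10956
Alice: $3584 × 7973/10956 = $2608.18
Bob: $3584 × 2983/10956 = $975.82
= Alice: $2608.18, Bob: $975.82

Alice: $2608.18, Bob: $975.82


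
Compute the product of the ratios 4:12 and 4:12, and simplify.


Compound ratio = (4×4) : (12×12)
= 16:144
GCD = 16
= 1:9

1:9


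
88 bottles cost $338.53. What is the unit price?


Unit rate = total / quantity
= 338.53 / 88
= $3.85 per unit

$3.85 per unit


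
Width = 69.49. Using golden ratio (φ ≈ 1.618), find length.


φ = (1 + √5) / 2 ≈ 1.618
Length = width × φ = 69.49 × 1.618 = 112.43482
≈ 112.43

112.43


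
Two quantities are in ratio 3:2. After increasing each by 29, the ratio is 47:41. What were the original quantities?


Let A = 3k, B = 2k.
(3k + 29) / (2k + 29) = 47/41
Cross-multiply: 41(3k + 29) = 47(2k + 29)
123k + 1189 = 94k + 1363
123k - 94k = 1363 - 1189
29k = 174
k = 174/29 = 6
A = 3×6 = 18, B = 2×6 = 12
= A = 18, B = 12

A = 18, B = 12


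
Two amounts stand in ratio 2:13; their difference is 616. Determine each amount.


Let A = 2k, B = 13k.
13k - 2k = 616
11k = 616 → k = 616/11 = 56
A = 2×56 = 112, B = 13×56 = 728
= A = 112, B = 728

A = 112, B = 728


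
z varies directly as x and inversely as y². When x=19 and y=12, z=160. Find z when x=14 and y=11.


z = k·x/y²
Solve for k using the known point: k = z·y²/x = 160×144/19 = 23040/19 ≈ 1212.6316
Now evaluate at x=14, y=11:
z = k × 14 / 121 = (23040 × 14) / (19 × 121) = 322560/2299
≈ 140.3045

140.3045


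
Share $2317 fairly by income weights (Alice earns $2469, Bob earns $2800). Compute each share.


Total income = 2469 + 2800 = $5269
Alice: $2317 × 2469/5269 = $1085.72
Bob: $2317 × 2800/5269 = $1231.28
= Alice: $1085.72, Bob: $1231.28

Alice: $1085.72, Bob: $1231.28


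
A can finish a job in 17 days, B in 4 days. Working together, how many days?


Rate of A = 1/17 per day
Rate of B = 1/4 per day
Combined rate = 1/17 + 1/4 = 21/68 ≈ 0.3088 per day
Days = 1 / combined rate = 68/21
≈ 3.24 days

3.24 days


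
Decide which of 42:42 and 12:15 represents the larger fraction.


42/42 = 1.0000
12/15 = 0.8000
1.0000 > 0.8000, so 42:42 is greater
= 42:42

42:42


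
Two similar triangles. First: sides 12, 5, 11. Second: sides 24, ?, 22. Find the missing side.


Scale factor = 24/12 = 2
Missing side = 5 × 2
= 10.0

10.0


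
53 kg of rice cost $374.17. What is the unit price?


Unit rate = total / quantity
= 374.17 / 53
= $7.06 per unit

$7.06 per unit


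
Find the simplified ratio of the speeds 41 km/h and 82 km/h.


Ratio = 41:82
GCD = 41
Simplified = 1:2
Time ratio (same distance) = 2:1
Speed ratio = 1:2

1:2


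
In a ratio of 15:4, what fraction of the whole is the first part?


Total parts = 15 + 4 = 19
First part: 15/19 = 15/19
= 15/19

15/19


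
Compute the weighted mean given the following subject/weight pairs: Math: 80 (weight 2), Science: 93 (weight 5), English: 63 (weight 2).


Numerator = 80×2 + 93×5 + 63×2
= 160 + 465 + 126
= 751
Total weight = 9
Weighted avg = 751/9
= 83.44

83.44


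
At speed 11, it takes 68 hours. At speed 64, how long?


Inverse proportion: x × y = constant
k = 11 × 68 = 748
y₂ = k / 64 = 748 / 64
= 11.69

11.69


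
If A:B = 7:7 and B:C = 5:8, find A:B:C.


Match B: multiply A:B by 5 → 35:35
Multiply B:C by 7 → 35:56
Combined: 35:35:56
GCD = 7
= 5:5:8

5:5:8


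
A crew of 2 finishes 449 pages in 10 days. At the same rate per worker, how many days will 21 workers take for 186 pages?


Days ∝ work / workers, so d₂ = d₁ × (m₁/m₂) × (w₂/w₁)
Workers factor (inverse): 2/21 ≈ 0.0952
Work factor (direct): 186/449 ≈ 0.4143
d₂ = 10 × 2/21 × 186/449 = (10 × 2 × 186) / (21 × 449) = 3720/9429
≈ 0.39 days

0.39 days


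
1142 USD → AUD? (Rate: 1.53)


Amount × rate = 1142 × 1.53
= 1747.26 AUD

1747.26 AUD


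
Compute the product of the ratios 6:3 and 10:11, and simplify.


Compound ratio = (6×10) : (3×11)
= 60:33
GCD = 3
= 20:11

20:11


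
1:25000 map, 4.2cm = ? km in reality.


Real distance = map distance × scale
= 4.2cm × 25000
= 105000 cm = 1050.0 m
= 1.050 km

1.050 km


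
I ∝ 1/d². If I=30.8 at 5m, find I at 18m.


I₁d₁² = I₂d₂²
I₂ = I₁ × (d₁/d₂)²
= 30.8 × (5/18)²
= 30.8 × 25/324
= 770/324
≈ 2.3765

2.3765


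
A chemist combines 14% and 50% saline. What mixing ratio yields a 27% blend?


Let x parts of 14% mix with y parts of 50%.
14x + 50y = 27(x + y)
14x + 50y = 27x + 27y
x(14 - 27) = y(27 - 50)
x/y = (50 - 27)/(27 - 14) = 23/13
Simplify: 23:13
= 23:13

23:13


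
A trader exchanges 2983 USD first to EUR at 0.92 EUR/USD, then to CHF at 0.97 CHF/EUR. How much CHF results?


Step 1: 2983 USD × 0.92 = 2744.36 EUR
Step 2: 2744.36 EUR × 0.97 = 2662.03 CHF
Implied rate USD→CHF = 0.92 × 0.97 = 0.8924
= 2662.03 CHF

2662.03 CHF


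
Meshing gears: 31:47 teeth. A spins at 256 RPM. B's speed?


Gear ratio = 31:47 = 31:47
RPM_B = RPM_A × (teeth_A / teeth_B)
= 256 × (31/47)
= 168.9 RPM

168.9 RPM


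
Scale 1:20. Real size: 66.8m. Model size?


Model size = real / scale
= 66.8 / 20
= 3.3400 m

3.3400 m


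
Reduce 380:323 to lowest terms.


GCD(380, 323) = 19
380/19 : 323/19
= 20:17

20:17


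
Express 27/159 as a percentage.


Percentage = (part / whole) × 100
= (27 / 159) × 100
≈ 16.98%

16.98%


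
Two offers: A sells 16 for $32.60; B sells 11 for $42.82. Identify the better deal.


Deal A: $32.60/16 = $2.0375/unit
Deal B: $42.82/11 = $3.8927/unit
A is cheaper per unit
= Deal A

Deal A


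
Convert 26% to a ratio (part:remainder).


26% means 26 parts out of 100; remainder = 74
Part : remainder = 26:74
GCD = 2
= 13:37

13:37


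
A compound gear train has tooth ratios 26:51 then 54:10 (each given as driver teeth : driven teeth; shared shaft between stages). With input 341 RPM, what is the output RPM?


Stage 1: RPM_B = RPM_A × t_A/t_B = 341 × 26/51 = 8866/51 ≈ 173.84
B and C share a shaft → RPM_C = RPM_B
Stage 2: RPM_D = RPM_C × t_C/t_D = RPM_A × (t_A×t_C)/(t_B×t_D)
Overall ratio = (26×54)/(51×10) = 1404/510
RPM_D = 341 × 1404/510 = 478764/510
≈ 938.75 RPM

938.75 RPM


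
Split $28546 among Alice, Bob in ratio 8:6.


Total parts = 8 + 6 = 14
Alice: 28546 × 8/14 = 16312.00
Bob: 28546 × 6/14 = 12234.00
= Alice: $16312.00, Bob: $12234.00

Alice: $16312.00, Bob: $12234.00


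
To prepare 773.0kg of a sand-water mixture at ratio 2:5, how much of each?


Total parts = 2 + 5 = 7
sand: 773.0 × 2/7 = 220.9kg
water: 773.0 × 5/7 = 552.1kg
= 220.9kg and 552.1kg

220.9kg and 552.1kg


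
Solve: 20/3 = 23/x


Cross multiply: 20 × x = 3 × 23
20x = 69
x = 69 / 20
= 3.45

3.45


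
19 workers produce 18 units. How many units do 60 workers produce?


Direct proportion: y/x = constant
k = 18/19 ≈ 0.9474
y₂ = k × 60 = 18 × 60 / 19 = 1080/19
≈ 56.84

56.84


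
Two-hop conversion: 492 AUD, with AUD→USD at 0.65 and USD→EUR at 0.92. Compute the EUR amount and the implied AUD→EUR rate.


Step 1: 492 AUD × 0.65 = 319.80 USD
Step 2: 319.80 USD × 0.92 = 294.22 EUR
Implied rate AUD→EUR = 0.65 × 0.92 = 0.5980
= 294.22 EUR; implied rate 0.5980 EUR/AUD

294.22 EUR; implied rate 0.5980 EUR/AUD


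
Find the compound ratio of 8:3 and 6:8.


Compound ratio = (8×6) : (3×8)
= 48:24
GCD = 24
= 2:1

2:1


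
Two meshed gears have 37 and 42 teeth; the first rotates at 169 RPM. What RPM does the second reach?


Gear ratio = 37:42 = 37:42
RPM_B = RPM_A × (teeth_A / teeth_B)
= 169 × (37/42)
= 148.9 RPM

148.9 RPM


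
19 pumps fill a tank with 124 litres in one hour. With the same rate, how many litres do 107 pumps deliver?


Direct proportion: y/x = constant
k = 124/19 ≈ 6.5263
y₂ = k × 107 = 124 × 107 / 19 = 13268/19
≈ 698.32

698.32


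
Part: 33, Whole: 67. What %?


Percentage = (part / whole) × 100
= (33 / 67) × 100
≈ 49.25%

49.25%


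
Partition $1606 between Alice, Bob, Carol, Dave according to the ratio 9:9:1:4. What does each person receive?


Total parts = 9 + 9 + 1 + 4 = 23
Alice: 1606 × 9/23 = 628.43
Bob: 1606 × 9/23 = 628.43
Carol: 1606 × 1/23 = 69.83
Dave: 1606 × 4/23 = 279.30
= Alice: $628.43, Bob: $628.43, Carol: $69.83, Dave: $279.30

Alice: $628.43, Bob: $628.43, Carol: $69.83, Dave: $279.30


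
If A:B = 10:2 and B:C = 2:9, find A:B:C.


Match B: multiply A:B by 2 → 20:4
Multiply B:C by 2 → 4:18
Combined: 20:4:18
GCD = 2
= 10:2:9

10:2:9


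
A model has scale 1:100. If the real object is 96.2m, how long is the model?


Model size = real / scale
= 96.2 / 100
= 0.9620 m

0.9620 m


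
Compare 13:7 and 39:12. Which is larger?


13/7 = 1.8571
39/12 = 3.2500
1.8571 < 3.2500, so 13:7 is less
= 39:12

39:12


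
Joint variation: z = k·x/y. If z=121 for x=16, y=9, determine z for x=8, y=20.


z = k·x/y
Solve for k using the known point: k = z·y/x = 121×9/16 = 1089/16 = 68.0625
Now evaluate at x=8, y=20:
z = k × 8 / 20 = (1089 × 8) / (16 × 20) = 8712/320
= 27.2250

27.2250


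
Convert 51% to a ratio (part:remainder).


51% means 51 parts out of 100; remainder = 49
Part : remainder = 51:49
GCD = 1
= 51:49

51:49


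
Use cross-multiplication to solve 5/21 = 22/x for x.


Cross multiply: 5 × x = 21 × 22
5x = 462
x = 462 / 5
= 92.40

92.40


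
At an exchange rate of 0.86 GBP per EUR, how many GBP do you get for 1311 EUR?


Amount × rate = 1311 × 0.86
= 1127.46 GBP

1127.46 GBP


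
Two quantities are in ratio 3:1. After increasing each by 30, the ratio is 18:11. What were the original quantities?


Let A = 3k, B = 1k.
(3k + 30) / (1k + 30) = 18/11
Cross-multiply: 11(3k + 30) = 18(1k + 30)
33k + 330 = 18k + 540
33k - 18k = 540 - 330
15k = 210
k = 210/15 = 14
A = 3×14 = 42, B = 1×14 = 14
= A = 42, B = 14

A = 42, B = 14


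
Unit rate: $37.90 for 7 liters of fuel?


Unit rate = total / quantity
= 37.90 / 7
= $5.41 per unit

$5.41 per unit


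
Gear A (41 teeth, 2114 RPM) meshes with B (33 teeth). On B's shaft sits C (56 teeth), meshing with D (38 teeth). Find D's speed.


Stage 1: RPM_B = RPM_A × t_A/t_B = 2114 × 41/33 = 86674/33 ≈ 2626.48
B and C share a shaft → RPM_C = RPM_B
Stage 2: RPM_D = RPM_C × t_C/t_D = RPM_A × (t_A×t_C)/(t_B×t_D)
Overall ratio = (41×56)/(33×38) = 2296/1254
RPM_D = 2114 × 2296/1254 = 4853744/1254
≈ 3870.61 RPM

3870.61 RPM


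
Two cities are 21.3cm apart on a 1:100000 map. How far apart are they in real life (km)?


Real distance = map distance × scale
= 21.3cm × 100000
= 2130000 cm = 21300.0 m
= 21.300 km

21.300 km


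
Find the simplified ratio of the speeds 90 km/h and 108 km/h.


Ratio = 90:108
GCD = 18
Simplified = 5:6
Time ratio (same distance) = 6:5
Speed ratio = 5:6

5:6


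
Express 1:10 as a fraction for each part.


Total parts = 1 + 10 = 11
First part: 1/11 = 1/11
Second part: 10/11 = 10/11
= 1/11 and 10/11

1/11 and 10/11


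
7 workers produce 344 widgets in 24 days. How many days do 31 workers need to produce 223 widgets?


Days ∝ work / workers, so d₂ = d₁ × (m₁/m₂) × (w₂/w₁)
Workers factor (inverse): 7/31 ≈ 0.2258
Work factor (direct): 223/344 ≈ 0.6483
d₂ = 24 × 7/31 × 223/344 = (24 × 7 × 223) / (31 × 344) = 37464/10664
≈ 3.51 days

3.51 days


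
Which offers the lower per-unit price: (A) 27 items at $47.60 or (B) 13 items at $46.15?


Deal A: $47.60/27 = $1.7630/unit
Deal B: $46.15/13 = $3.5500/unit
A is cheaper per unit
= Deal A

Deal A


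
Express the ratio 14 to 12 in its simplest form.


GCD(14, 12) = 2
14/2 : 12/2
= 7:6

7:6


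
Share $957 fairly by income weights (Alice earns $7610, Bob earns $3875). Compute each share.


Total income = 7610 + 3875 = $11485
Alice: $957 × 7610/11485 = $634.11
Bob: $957 × 3875/11485 = $322.89
= Alice: $634.11, Bob: $322.89

Alice: $634.11, Bob: $322.89


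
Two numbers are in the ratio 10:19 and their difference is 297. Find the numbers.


Let A = 10k, B = 19k.
19k - 10k = 297
9k = 297 → k = 297/9 = 33
A = 10×33 = 330, B = 19×33 = 627
= A = 330, B = 627

A = 330, B = 627


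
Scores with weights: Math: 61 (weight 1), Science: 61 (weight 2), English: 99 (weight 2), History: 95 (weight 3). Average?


Numerator = 61×1 + 61×2 + 99×2 + 95×3
= 61 + 122 + 198 + 285
= 666
Total weight = 8
Weighted avg = 666/8
= 83.25

83.25


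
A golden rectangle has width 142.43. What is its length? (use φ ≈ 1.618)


φ = (1 + √5) / 2 ≈ 1.618
Length = width × φ = 142.43 × 1.618 = 230.45174
≈ 230.45

230.45


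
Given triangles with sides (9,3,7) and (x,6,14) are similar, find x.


Scale factor = 6/3 = 2
Missing side = 9 × 2
= 18.0

18.0


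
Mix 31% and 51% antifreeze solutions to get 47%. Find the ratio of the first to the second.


Let x parts of 31% mix with y parts of 51%.
31x + 51y = 47(x + y)
31x + 51y = 47x + 47y
x(31 - 47) = y(47 - 51)
x/y = (51 - 47)/(47 - 31) = 4/16
Simplify: 1:4
= 1:4

1:4


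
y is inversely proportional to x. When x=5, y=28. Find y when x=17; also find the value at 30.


Inverse proportion: x × y = constant
k = 5 × 28 = 140
At x=17: k/17 = 8.24
At x=30: k/30 = 4.67
= 8.24 and 4.67

8.24 and 4.67
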